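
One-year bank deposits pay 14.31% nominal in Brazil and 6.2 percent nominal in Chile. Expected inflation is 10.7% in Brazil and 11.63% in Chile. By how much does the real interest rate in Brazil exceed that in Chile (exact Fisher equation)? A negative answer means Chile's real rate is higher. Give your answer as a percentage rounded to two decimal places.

Brazil: (1 + 0.1431)/(1 + 0.1070) − 1 = 3.2611%
Chile: (1 + 0.0620)/(1 + 0.1163) − 1 = -4.8643%
Differential = 3.2611% − (-4.8643%) = 8.1253% → 8.13%.

8.13%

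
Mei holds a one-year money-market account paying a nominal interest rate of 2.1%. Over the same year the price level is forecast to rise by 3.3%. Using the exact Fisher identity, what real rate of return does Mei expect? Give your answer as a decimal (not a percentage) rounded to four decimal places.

1 + r = 1.02100 / 1.03300 = 0.988383
r = 0.988383 − 1 = -1.1617%, i.e. -0.0116.

-0.0116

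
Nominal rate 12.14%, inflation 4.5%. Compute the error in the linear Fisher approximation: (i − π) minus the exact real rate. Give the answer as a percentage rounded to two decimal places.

0.33%

Approximate: r ≈ 12.140% − 4.500% = 7.6400%
Exact: (1 + 0.1214)/(1 + 0.0450) − 1 = 7.3110%
Error = 7.6400% − 7.3110% = 0.3290% → 0.33%.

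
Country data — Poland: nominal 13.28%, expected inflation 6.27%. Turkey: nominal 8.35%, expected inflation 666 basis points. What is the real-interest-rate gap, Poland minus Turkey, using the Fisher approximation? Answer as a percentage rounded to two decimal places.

5.32%

Poland: 13.28% − 6.27% = 7.010%
Turkey: 8.35% − 6.66% = 1.690%
Differential = 5.320% → 5.32%.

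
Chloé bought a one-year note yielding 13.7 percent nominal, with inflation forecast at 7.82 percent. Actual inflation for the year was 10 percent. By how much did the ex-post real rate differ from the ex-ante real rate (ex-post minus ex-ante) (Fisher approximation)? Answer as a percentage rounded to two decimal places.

Ex-ante: 13.7% − 7.82% = 5.880%
Ex-post: 13.7% − 10% = 3.700%
Difference (ex-post − ex-ante) = -2.1800% → -2.18%.

-2.18%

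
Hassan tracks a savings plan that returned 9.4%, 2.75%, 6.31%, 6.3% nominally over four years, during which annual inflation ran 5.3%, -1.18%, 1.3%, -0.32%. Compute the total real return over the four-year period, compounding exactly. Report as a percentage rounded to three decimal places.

20.897%

Compound the nominal returns: 1.0940 × 1.0275 × 1.0631 × 1.0630 = 1.270301.
Compound inflation: 1.0530 × 0.9882 × 1.0130 × 0.9968 = 1.050729.
Deflate: 1.270301 / 1.050729 = 1.208971.
Total real return = 1.208971 − 1 → 20.897%.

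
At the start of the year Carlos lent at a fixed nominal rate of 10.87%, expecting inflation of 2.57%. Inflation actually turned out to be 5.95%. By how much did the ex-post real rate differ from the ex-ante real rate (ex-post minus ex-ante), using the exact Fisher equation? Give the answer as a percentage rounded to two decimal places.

-3.45%

Ex-ante: (1 + 0.1087)/(1 + 0.0257) − 1 = 8.0920%
Ex-post: (1 + 0.1087)/(1 + 0.0595) − 1 = 4.6437%
Difference (ex-post − ex-ante) = -3.4483% → -3.45%.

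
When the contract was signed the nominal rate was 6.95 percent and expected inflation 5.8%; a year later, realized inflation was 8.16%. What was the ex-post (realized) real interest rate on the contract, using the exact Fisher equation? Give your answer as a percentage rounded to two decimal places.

-1.12%

Ex-post: (1 + 0.0695)/(1 + 0.0816) − 1 = -1.1187%
So the realized real rate is -1.12%.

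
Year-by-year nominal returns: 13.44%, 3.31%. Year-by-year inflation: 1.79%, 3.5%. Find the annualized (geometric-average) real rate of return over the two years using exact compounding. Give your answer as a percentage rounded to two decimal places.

Nominal growth factor = 1.1344 × 1.0331 = 1.17194864
Price-level growth factor = 1.0179 × 1.0350 = 1.05352650
Real growth factor = 1.17194864 / 1.05352650 = 1.11240547
Annualized real rate = 1.11240547^(1/2) − 1 = 5.4706% → 5.47%.

5.47%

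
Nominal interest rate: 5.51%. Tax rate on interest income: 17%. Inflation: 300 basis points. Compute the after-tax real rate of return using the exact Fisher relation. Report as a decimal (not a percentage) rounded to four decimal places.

After-tax nominal return = 5.51% × (1 − 0.17) = 4.5733%.
1 + r = 1.045733 / 1.03000 = 1.015275
After-tax real rate = 1.015275 − 1 → 0.0153.

0.0153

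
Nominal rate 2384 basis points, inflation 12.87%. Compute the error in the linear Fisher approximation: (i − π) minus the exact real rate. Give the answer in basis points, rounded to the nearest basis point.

Approximate: r ≈ 23.840% − 12.870% = 10.9700%
Exact: (1 + 0.2384)/(1 + 0.1287) − 1 = 9.7191%
Error = 10.9700% − 9.7191% = 1.2509% → 125 basis points.

125 basis points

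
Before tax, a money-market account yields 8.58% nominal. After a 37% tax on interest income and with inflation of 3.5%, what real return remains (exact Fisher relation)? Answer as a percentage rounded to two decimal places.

1.84%

After-tax nominal return = 8.58% × (1 − 0.37) = 5.4054%.
1 + r = 1.054054 / 1.03500 = 1.018410
After-tax real rate = 1.018410 − 1 → 1.84%.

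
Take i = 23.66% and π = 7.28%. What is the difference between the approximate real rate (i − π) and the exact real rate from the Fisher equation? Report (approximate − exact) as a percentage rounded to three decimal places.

1.112%

Approximate: r ≈ 23.660% − 7.280% = 16.3800%
Exact: (1 + 0.2366)/(1 + 0.0728) − 1 = 15.26846%
Error = 16.3800% − 15.26846% = 1.11154% → 1.112%.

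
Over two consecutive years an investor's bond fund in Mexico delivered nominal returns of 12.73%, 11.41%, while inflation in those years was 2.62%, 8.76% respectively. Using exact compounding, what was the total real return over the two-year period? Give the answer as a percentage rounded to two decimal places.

12.53%

Nominal growth factor = 1.1273 × 1.1141 = 1.255925
Price-level growth factor = 1.0262 × 1.0876 = 1.116095
Real growth factor = 1.255925 / 1.116095 = 1.125285
Total real return = 1.125285 − 1 → 12.53%.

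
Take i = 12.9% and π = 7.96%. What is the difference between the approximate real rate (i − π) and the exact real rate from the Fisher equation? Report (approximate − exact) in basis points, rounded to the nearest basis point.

Approximate: r ≈ 12.900% − 7.960% = 4.9400%
Exact: (1 + 0.1290)/(1 + 0.0796) − 1 = 4.5758%
Error = 4.9400% − 4.5758% = 0.3642% → 36 basis points.

36 basis points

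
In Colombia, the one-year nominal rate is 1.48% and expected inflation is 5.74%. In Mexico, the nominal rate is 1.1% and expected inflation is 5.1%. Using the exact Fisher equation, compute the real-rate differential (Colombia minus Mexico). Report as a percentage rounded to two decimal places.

-0.22%

Colombia: (1 + 0.0148)/(1 + 0.0574) − 1 = -4.0287%
Mexico: (1 + 0.0110)/(1 + 0.0510) − 1 = -3.8059%
Differential = -4.0287% − (-3.8059%) = -0.2229% → -0.22%.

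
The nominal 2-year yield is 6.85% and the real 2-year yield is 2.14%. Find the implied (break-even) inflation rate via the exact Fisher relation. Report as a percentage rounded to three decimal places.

(1 + π) = (1 + i)/(1 + r) = 1.06850 / 1.02140 = 1.046113
Break-even inflation = 1.046113 − 1 → 4.611%.

4.611%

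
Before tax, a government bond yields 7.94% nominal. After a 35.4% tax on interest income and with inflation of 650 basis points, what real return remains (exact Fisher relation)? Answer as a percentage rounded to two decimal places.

After-tax nominal return = 7.94% × (1 − 0.354) = 5.12924%.
1 + r = 1.0512924 / 1.06500 = 0.987129
After-tax real rate = 0.987129 − 1 → -1.29%.

-1.29%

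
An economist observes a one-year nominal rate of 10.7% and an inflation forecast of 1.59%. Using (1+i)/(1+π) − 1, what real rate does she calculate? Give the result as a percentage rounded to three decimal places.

8.967%

1 + r = 1.10700 / 1.01590 = 1.089674
r = 1.089674 − 1 = 8.9674%, i.e. 8.967%.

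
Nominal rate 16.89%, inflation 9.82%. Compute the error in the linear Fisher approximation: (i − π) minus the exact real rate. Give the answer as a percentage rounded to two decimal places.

0.63%

Approximate: r ≈ 16.890% − 9.820% = 7.0700%
Exact: (1 + 0.1689)/(1 + 0.0982) − 1 = 6.4378%
Error = 7.0700% − 6.4378% = 0.6322% → 0.63%.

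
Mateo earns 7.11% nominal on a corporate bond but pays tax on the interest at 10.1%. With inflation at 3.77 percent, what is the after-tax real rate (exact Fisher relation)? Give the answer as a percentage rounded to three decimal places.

2.527%

After-tax nominal return = 7.11% × (1 − 0.101) = 6.39189%.
1 + r = 1.0639189 / 1.03770 = 1.025266
After-tax real rate = 1.025266 − 1 → 2.527%.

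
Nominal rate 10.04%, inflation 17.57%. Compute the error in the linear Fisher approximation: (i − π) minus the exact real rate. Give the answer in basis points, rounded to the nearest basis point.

-113 basis points

Approximate: r ≈ 10.040% − 17.570% = -7.5300%
Exact: (1 + 0.1004)/(1 + 0.1757) − 1 = -6.4047%
Error = -7.5300% − (-6.4047%) = -1.1253% → -113 basis points.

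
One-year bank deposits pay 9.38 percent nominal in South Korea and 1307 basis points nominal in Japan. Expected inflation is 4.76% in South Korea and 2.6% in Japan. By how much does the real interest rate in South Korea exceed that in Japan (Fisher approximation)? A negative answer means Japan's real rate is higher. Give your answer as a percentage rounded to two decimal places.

South Korea: 9.38% − 4.76% = 4.620%
Japan: 13.07% − 2.6% = 10.470%
Differential = -5.850% → -5.85%.

-5.85%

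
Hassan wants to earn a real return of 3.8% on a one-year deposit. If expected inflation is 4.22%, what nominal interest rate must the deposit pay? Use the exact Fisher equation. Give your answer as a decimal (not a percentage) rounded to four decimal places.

(1 + i) = (1 + r)(1 + π) = 1.03800 × 1.04220 = 1.0818036
i = 1.0818036 − 1, so the required nominal rate is 0.0818.

0.0818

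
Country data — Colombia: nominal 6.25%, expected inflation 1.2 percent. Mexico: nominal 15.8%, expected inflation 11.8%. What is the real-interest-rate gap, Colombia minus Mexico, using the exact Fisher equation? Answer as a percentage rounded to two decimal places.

Colombia: (1 + 0.0625)/(1 + 0.0120) − 1 = 4.9901%
Mexico: (1 + 0.1580)/(1 + 0.1180) − 1 = 3.5778%
Differential = 4.9901% − 3.5778% = 1.4123% → 1.41%.

1.41%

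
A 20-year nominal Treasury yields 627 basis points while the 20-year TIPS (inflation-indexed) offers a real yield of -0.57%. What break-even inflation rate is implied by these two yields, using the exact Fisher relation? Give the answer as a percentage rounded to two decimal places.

6.88%

(1 + π) = (1 + i)/(1 + r) = 1.06270 / 0.99430 = 1.068792
Break-even inflation = 1.068792 − 1 → 6.88%.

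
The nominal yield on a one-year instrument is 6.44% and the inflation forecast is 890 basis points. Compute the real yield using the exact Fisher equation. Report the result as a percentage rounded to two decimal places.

By the Fisher equation, 1 + r = (1 + i)/(1 + π).
1 + r = 1.06440 / 1.08900 = 0.977410
r = 0.977410 − 1 = -2.2590%, i.e. -2.26%.

-2.26%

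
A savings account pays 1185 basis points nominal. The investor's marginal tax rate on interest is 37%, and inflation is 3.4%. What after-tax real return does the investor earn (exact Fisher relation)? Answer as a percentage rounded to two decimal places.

3.93%

After-tax nominal return = 11.85% × (1 − 0.37) = 7.4655%.
1 + r = 1.074655 / 1.03400 = 1.039318
After-tax real rate = 1.039318 − 1 → 3.93%.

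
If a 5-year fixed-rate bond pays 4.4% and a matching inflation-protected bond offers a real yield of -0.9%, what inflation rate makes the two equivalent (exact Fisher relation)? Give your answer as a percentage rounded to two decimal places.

(1 + π) = (1 + i)/(1 + r) = 1.04400 / 0.99100 = 1.053481
Break-even inflation = 1.053481 − 1 → 5.35%.

5.35%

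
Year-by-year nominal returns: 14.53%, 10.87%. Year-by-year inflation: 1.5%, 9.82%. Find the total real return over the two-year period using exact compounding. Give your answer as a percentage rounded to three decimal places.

13.916%

Compound the nominal returns: 1.1453 × 1.1087 = 1.269794.
Compound inflation: 1.0150 × 1.0982 = 1.114673.
Deflate: 1.269794 / 1.114673 = 1.139163.
Total real return = 1.139163 − 1 → 13.916%.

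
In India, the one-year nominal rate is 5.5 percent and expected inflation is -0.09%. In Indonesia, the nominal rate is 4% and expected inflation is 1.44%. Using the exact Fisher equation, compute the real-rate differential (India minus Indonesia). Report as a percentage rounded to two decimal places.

3.07%

India: (1 + 0.0550)/(1 − 0.0009) − 1 = 5.5950%
Indonesia: (1 + 0.0400)/(1 + 0.0144) − 1 = 2.5237%
Differential = 5.5950% − 2.5237% = 3.0714% → 3.07%.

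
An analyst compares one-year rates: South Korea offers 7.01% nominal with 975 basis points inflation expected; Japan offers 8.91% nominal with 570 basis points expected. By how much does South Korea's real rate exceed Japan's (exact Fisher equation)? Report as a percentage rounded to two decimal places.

South Korea: (1 + 0.0701)/(1 + 0.0975) − 1 = -2.4966%
Japan: (1 + 0.0891)/(1 + 0.0570) − 1 = 3.0369%
Differential = -2.4966% − 3.0369% = -5.5335% → -5.53%.

-5.53%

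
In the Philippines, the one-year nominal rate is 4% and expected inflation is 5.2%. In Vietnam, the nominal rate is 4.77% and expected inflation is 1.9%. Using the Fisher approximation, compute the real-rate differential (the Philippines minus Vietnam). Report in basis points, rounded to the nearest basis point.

-407 basis points

The Philippines: 4% − 5.2% = -1.200%
Vietnam: 4.77% − 1.9% = 2.870%
Differential = -4.070% → -407 basis points.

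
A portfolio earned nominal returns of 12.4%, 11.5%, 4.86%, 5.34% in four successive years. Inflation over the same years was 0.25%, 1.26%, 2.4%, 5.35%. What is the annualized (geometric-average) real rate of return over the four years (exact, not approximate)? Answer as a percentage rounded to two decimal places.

6.03%

Compound the nominal returns: 1.1240 × 1.1150 × 1.0486 × 1.0534 = 1.38434503.
Compound inflation: 1.0025 × 1.0126 × 1.0240 × 1.0535 = 1.09510762.
Deflate: 1.38434503 / 1.09510762 = 1.26411780.
Annualized real rate = 1.26411780^(1/4) − 1 = 6.0344% → 6.03%.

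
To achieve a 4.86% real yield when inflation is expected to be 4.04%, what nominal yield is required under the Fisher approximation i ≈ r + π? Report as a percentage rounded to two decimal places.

8.90%

i ≈ r + π = 4.86% + 4.04% = 8.90%.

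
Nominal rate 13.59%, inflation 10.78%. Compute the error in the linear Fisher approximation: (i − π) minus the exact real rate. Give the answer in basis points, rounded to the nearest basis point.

Approximate: r ≈ 13.590% − 10.780% = 2.8100%
Exact: (1 + 0.1359)/(1 + 0.1078) − 1 = 2.5366%
Error = 2.8100% − 2.5366% = 0.2734% → 27 basis points.

27 basis points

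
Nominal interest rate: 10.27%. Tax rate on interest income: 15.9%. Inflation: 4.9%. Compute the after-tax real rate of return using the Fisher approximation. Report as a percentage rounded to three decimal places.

After-tax nominal return = 10.27% × (1 − 0.159) = 8.63707%.
r ≈ 8.63707% − 4.9% → 3.737%.

3.737%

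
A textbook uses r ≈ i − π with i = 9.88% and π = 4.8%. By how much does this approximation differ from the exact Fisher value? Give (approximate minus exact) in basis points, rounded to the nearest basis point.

23 basis points

Approximate: r ≈ 9.880% − 4.800% = 5.0800%
Exact: (1 + 0.0988)/(1 + 0.0480) − 1 = 4.8473%
Error = 5.0800% − 4.8473% = 0.2327% → 23 basis points.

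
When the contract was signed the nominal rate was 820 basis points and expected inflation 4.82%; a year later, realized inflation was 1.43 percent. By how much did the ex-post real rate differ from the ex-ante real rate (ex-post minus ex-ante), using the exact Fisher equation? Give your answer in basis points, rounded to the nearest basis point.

Ex-ante: (1 + 0.0820)/(1 + 0.0482) − 1 = 3.2246%
Ex-post: (1 + 0.0820)/(1 + 0.0143) − 1 = 6.6746%
Difference (ex-post − ex-ante) = 3.4500% → 345 basis points.

345 basis points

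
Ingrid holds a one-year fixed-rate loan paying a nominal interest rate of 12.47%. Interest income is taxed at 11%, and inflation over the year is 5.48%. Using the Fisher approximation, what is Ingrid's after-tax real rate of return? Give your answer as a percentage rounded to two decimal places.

5.62%

After-tax nominal return = 12.47% × (1 − 0.11) = 11.0983%.
r ≈ 11.0983% − 5.48% → 5.62%.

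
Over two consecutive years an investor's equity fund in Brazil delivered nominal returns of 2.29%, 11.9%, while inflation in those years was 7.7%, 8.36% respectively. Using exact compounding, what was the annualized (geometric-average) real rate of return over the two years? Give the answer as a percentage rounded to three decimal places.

Compound the nominal returns: 1.0229 × 1.1190 = 1.14462510.
Compound inflation: 1.0770 × 1.0836 = 1.16703720.
Deflate: 1.14462510 / 1.16703720 = 0.98079573.
Annualized real rate = 0.98079573^(1/2) − 1 = -0.9649% → -0.965%.

-0.965%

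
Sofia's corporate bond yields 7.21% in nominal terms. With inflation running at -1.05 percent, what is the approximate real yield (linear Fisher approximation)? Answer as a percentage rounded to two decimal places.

8.26%

r ≈ i − π = 7.21% − (-1.05%) = 8.26%.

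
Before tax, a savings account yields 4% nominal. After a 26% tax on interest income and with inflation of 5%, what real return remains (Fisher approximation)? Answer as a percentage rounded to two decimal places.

-2.04%

After-tax nominal return = 4% × (1 − 0.26) = 2.9600%.
r ≈ 2.9600% − 5% → -2.04%.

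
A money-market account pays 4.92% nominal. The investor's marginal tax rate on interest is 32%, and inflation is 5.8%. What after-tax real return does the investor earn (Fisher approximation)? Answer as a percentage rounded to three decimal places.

After-tax nominal return = 4.92% × (1 − 0.32) = 3.3456%.
r ≈ 3.3456% − 5.8% → -2.454%.

-2.454%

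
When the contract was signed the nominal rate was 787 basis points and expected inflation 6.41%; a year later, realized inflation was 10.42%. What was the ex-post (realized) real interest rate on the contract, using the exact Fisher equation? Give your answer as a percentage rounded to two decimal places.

-2.31%

Ex-post: (1 + 0.0787)/(1 + 0.1042) − 1 = -2.3094%
So the realized real rate is -2.31%.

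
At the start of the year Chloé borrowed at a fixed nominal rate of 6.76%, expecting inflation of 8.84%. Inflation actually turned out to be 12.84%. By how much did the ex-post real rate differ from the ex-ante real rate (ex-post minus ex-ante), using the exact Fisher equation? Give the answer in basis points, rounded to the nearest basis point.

Ex-ante: (1 + 0.0676)/(1 + 0.0884) − 1 = -1.9111%
Ex-post: (1 + 0.0676)/(1 + 0.1284) − 1 = -5.3882%
Difference (ex-post − ex-ante) = -3.4771% → -348 basis points.

-348 basis points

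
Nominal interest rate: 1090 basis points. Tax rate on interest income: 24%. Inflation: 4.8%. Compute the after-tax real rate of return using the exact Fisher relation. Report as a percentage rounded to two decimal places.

3.32%

After-tax nominal return = 10.9% × (1 − 0.24) = 8.2840%.
1 + r = 1.08284 / 1.04800 = 1.033244
After-tax real rate = 1.033244 − 1 → 3.32%.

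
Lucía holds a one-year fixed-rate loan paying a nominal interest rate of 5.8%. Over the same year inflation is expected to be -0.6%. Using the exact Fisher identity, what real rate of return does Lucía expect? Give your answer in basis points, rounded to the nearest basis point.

644 basis points

By the Fisher identity, 1 + r = (1 + i)/(1 + π).
1 + r = 1.05800 / 0.99400 = 1.064386
r = 1.064386 − 1 = 6.4386%, i.e. 644 basis points.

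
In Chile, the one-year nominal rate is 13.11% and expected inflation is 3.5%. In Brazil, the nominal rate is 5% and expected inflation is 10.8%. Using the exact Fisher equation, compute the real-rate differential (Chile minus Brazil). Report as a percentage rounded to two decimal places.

14.52%

Chile: (1 + 0.1311)/(1 + 0.0350) − 1 = 9.2850%
Brazil: (1 + 0.0500)/(1 + 0.1080) − 1 = -5.2347%
Differential = 9.2850% − (-5.2347%) = 14.5197% → 14.52%.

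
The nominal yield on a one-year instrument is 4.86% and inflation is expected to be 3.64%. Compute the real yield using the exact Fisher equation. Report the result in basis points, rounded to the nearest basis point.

By the Fisher identity, 1 + r = (1 + i)/(1 + π).
1 + r = 1.04860 / 1.03640 = 1.011772
r = 1.011772 − 1 = 1.1772%, i.e. 118 basis points.

118 basis points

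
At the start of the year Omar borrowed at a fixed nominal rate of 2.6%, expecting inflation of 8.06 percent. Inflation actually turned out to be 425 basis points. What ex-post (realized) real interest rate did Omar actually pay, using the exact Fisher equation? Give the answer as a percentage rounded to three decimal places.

Ex-post: (1 + 0.0260)/(1 + 0.0425) − 1 = -1.5827%
So the realized real rate is -1.583%.

-1.583%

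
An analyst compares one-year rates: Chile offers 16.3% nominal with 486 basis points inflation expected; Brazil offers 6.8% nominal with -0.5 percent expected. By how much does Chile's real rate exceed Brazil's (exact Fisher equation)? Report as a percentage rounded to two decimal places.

3.57%

Chile: (1 + 0.1630)/(1 + 0.0486) − 1 = 10.9098%
Brazil: (1 + 0.0680)/(1 − 0.0050) − 1 = 7.3367%
Differential = 10.9098% − 7.3367% = 3.5731% → 3.57%.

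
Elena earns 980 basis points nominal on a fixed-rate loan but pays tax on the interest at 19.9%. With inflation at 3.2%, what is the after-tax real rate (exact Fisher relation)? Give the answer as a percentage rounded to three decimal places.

After-tax nominal return = 9.8% × (1 − 0.199) = 7.8498%.
1 + r = 1.078498 / 1.03200 = 1.045056
After-tax real rate = 1.045056 − 1 → 4.506%.

4.506%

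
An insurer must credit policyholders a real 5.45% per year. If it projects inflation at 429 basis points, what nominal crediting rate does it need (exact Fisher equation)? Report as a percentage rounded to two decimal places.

(1 + i) = (1 + r)(1 + π) = 1.05450 × 1.04290 = 1.09973805
i = 1.09973805 − 1, so the required nominal rate is 9.97%.

9.97%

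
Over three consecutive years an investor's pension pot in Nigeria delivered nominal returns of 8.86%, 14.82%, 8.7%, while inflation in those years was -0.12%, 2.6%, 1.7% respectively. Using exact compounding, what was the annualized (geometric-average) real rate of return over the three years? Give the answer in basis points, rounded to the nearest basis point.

Nominal growth factor = 1.0886 × 1.1482 × 1.0870 = 1.35867448
Price-level growth factor = 0.9988 × 1.0260 × 1.0170 = 1.04218987
Real growth factor = 1.35867448 / 1.04218987 = 1.30367269
Annualized real rate = 1.30367269^(1/3) − 1 = 9.2420% → 924 basis points.

924 basis points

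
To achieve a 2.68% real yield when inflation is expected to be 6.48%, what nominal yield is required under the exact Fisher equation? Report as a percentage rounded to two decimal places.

9.33%

(1 + i) = (1 + r)(1 + π) = 1.02680 × 1.06480 = 1.09333664
i = 1.09333664 − 1, so the required nominal rate is 9.33%.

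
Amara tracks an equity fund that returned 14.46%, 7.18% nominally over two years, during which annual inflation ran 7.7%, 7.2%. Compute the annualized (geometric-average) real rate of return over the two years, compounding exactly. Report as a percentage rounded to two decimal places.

Nominal growth factor = 1.1446 × 1.0718 = 1.22678228
Price-level growth factor = 1.0770 × 1.0720 = 1.15454400
Real growth factor = 1.22678228 / 1.15454400 = 1.06256867
Annualized real rate = 1.06256867^(1/2) − 1 = 3.0810% → 3.08%.

3.08%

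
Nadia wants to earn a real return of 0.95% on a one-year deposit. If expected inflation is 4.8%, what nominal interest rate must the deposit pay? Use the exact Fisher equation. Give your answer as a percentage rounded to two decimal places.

5.80%

(1 + i) = (1 + r)(1 + π) = 1.00950 × 1.04800 = 1.057956
i = 1.057956 − 1, so the required nominal rate is 5.80%.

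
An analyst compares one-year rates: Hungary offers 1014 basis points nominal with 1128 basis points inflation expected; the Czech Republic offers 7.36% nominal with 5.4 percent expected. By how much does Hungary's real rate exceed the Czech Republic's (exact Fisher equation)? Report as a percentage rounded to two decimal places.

-2.88%

Hungary: (1 + 0.1014)/(1 + 0.1128) − 1 = -1.0244%
The Czech Republic: (1 + 0.0736)/(1 + 0.0540) − 1 = 1.8596%
Differential = -1.0244% − 1.8596% = -2.8840% → -2.88%.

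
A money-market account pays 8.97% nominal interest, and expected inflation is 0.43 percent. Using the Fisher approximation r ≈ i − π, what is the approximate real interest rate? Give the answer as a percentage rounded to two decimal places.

8.54%

r ≈ i − π = 8.97% − 0.43% = 8.54%.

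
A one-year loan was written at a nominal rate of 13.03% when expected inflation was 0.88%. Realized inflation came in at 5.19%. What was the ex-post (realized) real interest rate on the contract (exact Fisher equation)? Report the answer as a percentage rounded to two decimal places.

Ex-post: (1 + 0.1303)/(1 + 0.0519) − 1 = 7.4532%
So the realized real rate is 7.45%.

7.45%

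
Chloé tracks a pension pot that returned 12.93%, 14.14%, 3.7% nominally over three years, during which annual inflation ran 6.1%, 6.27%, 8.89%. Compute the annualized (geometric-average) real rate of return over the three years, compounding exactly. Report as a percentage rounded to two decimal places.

2.87%

Nominal growth factor = 1.1293 × 1.1414 × 1.0370 = 1.33667539
Price-level growth factor = 1.0610 × 1.0627 × 1.0889 = 1.22776165
Real growth factor = 1.33667539 / 1.22776165 = 1.08870919
Annualized real rate = 1.08870919^(1/3) − 1 = 2.8736% → 2.87%.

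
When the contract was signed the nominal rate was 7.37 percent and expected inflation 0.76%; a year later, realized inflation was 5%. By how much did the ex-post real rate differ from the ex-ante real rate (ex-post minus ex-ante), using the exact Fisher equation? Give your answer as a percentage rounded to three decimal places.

Ex-ante: (1 + 0.0737)/(1 + 0.0076) − 1 = 6.5601%
Ex-post: (1 + 0.0737)/(1 + 0.0500) − 1 = 2.2571%
Difference (ex-post − ex-ante) = -4.3030% → -4.303%.

-4.303%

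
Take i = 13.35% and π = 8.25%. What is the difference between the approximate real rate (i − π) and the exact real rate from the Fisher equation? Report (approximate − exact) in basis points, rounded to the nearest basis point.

39 basis points

Approximate: r ≈ 13.350% − 8.250% = 5.1000%
Exact: (1 + 0.1335)/(1 + 0.0825) − 1 = 4.7113%
Error = 5.1000% − 4.7113% = 0.3887% → 39 basis points.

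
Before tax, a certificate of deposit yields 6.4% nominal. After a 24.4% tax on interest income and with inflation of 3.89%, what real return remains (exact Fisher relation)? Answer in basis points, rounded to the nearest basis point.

After-tax nominal return = 6.4% × (1 − 0.244) = 4.8384%.
1 + r = 1.048384 / 1.03890 = 1.009129
After-tax real rate = 1.009129 − 1 → 91 basis points.

91 basis points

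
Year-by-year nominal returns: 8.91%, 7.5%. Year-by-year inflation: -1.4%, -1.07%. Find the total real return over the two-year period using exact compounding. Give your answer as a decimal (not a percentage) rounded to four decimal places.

Nominal growth factor = 1.0891 × 1.0750 = 1.170783
Price-level growth factor = 0.9860 × 0.9893 = 0.975450
Real growth factor = 1.170783 / 0.975450 = 1.200249
Total real return = 1.200249 − 1 → 0.2002.

0.2002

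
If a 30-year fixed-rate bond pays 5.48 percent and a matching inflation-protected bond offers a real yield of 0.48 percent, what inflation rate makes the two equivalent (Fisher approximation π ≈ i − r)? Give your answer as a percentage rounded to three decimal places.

5.000%

π ≈ i − r = 5.48% − 0.48% → 5.000%.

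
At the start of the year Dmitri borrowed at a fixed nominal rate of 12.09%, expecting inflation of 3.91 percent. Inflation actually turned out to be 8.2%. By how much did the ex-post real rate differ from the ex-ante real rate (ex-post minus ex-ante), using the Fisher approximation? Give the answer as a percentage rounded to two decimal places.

-4.29%

Ex-ante: 12.09% − 3.91% = 8.180%
Ex-post: 12.09% − 8.2% = 3.890%
Difference (ex-post − ex-ante) = -4.2900% → -4.29%.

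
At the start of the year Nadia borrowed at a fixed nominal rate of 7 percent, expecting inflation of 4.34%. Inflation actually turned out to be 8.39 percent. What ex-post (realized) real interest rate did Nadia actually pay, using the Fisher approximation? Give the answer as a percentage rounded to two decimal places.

-1.39%

Ex-post: 7% − 8.39% = -1.390%
So the realized real rate is -1.39%.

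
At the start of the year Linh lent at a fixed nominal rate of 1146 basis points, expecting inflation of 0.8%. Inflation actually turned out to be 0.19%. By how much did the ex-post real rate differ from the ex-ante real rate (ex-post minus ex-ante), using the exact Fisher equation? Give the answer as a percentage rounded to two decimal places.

Ex-ante: (1 + 0.1146)/(1 + 0.0080) − 1 = 10.5754%
Ex-post: (1 + 0.1146)/(1 + 0.0019) − 1 = 11.2486%
Difference (ex-post − ex-ante) = 0.6732% → 0.67%.

0.67%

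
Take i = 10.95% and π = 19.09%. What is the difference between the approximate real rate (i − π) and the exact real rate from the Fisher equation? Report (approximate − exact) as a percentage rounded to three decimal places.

-1.305%

Approximate: r ≈ 10.950% − 19.090% = -8.1400%
Exact: (1 + 0.1095)/(1 + 0.1909) − 1 = -6.8352%
Error = -8.1400% − (-6.8352%) = -1.3048% → -1.305%.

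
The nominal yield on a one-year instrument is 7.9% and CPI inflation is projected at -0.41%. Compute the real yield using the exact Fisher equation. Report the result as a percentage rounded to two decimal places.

8.34%

By the Fisher identity, 1 + r = (1 + i)/(1 + π).
1 + r = 1.07900 / 0.99590 = 1.083442
r = 1.083442 − 1 = 8.3442%, i.e. 8.34%.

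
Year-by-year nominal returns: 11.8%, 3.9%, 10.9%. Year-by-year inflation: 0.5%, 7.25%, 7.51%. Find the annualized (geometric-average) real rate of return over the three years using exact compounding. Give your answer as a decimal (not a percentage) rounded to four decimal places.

0.0359

Nominal growth factor = 1.1180 × 1.0390 × 1.1090 = 1.28821662
Price-level growth factor = 1.0050 × 1.0725 × 1.0751 = 1.15880997
Real growth factor = 1.28821662 / 1.15880997 = 1.11167201
Annualized real rate = 1.11167201^(1/3) − 1 = 3.5918% → 0.0359.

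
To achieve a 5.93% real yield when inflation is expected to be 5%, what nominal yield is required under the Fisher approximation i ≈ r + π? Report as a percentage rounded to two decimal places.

10.93%

i ≈ r + π = 5.93% + 5% = 10.93%.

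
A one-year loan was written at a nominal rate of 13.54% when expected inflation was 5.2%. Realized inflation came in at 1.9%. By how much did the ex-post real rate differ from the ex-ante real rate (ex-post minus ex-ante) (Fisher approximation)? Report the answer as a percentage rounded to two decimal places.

Ex-ante: 13.54% − 5.2% = 8.340%
Ex-post: 13.54% − 1.9% = 11.640%
Difference (ex-post − ex-ante) = 3.3000% → 3.30%.

3.30%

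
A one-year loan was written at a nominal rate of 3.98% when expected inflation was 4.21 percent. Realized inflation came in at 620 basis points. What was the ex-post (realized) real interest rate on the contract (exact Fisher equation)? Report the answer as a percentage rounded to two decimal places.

Ex-post: (1 + 0.0398)/(1 + 0.0620) − 1 = -2.0904%
So the realized real rate is -2.09%.

-2.09%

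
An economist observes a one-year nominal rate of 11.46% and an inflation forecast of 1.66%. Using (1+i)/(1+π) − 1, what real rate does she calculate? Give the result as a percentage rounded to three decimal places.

9.640%

By the Fisher equation, 1 + r = (1 + i)/(1 + π).
1 + r = 1.11460 / 1.01660 = 1.096400
r = 1.096400 − 1 = 9.6400%, i.e. 9.640%.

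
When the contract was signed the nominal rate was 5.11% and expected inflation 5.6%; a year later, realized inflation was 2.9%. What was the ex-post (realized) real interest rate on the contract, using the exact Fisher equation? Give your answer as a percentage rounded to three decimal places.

2.148%

Ex-post: (1 + 0.0511)/(1 + 0.0290) − 1 = 2.1477%
So the realized real rate is 2.148%.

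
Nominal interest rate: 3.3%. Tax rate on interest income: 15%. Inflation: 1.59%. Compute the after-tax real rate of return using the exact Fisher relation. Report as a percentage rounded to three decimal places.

After-tax nominal return = 3.3% × (1 − 0.15) = 2.8050%.
1 + r = 1.02805 / 1.01590 = 1.011960
After-tax real rate = 1.011960 − 1 → 1.196%.

1.196%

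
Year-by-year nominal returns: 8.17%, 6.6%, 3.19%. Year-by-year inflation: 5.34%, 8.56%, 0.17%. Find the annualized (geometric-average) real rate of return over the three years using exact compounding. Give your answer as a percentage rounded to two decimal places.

Compound the nominal returns: 1.0817 × 1.0660 × 1.0319 = 1.18987584.
Compound inflation: 1.0534 × 1.0856 × 1.0017 = 1.14551511.
Deflate: 1.18987584 / 1.14551511 = 1.03872557.
Annualized real rate = 1.03872557^(1/3) − 1 = 1.2745% → 1.27%.

1.27%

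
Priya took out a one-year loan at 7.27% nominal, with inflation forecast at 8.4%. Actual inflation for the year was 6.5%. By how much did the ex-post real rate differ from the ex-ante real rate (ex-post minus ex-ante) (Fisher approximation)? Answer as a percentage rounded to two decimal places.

1.90%

Ex-ante: 7.27% − 8.4% = -1.130%
Ex-post: 7.27% − 6.5% = 0.770%
Difference (ex-post − ex-ante) = 1.9000% → 1.90%.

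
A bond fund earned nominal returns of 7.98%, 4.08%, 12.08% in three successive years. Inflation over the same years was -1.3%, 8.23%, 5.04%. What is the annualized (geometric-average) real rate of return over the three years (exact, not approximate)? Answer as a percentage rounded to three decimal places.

Compound the nominal returns: 1.0798 × 1.0408 × 1.1208 = 1.25961763.
Compound inflation: 0.9870 × 1.0823 × 1.0504 = 1.12206890.
Deflate: 1.25961763 / 1.12206890 = 1.12258492.
Annualized real rate = 1.12258492^(1/3) − 1 = 3.9297% → 3.930%.

3.930%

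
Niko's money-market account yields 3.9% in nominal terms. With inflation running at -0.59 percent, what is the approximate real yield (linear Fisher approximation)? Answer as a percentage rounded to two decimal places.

r ≈ i − π = 3.9% − (-0.59%) = 4.49%.

4.49%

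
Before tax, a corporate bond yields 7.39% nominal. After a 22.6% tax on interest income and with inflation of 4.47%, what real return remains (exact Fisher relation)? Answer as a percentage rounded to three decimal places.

1.196%

After-tax nominal return = 7.39% × (1 − 0.226) = 5.71986%.
1 + r = 1.0571986 / 1.04470 = 1.011964
After-tax real rate = 1.011964 − 1 → 1.196%.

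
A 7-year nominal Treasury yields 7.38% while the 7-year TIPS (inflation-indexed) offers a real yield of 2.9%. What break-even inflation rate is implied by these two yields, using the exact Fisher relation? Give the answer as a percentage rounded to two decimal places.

(1 + π) = (1 + i)/(1 + r) = 1.07380 / 1.02900 = 1.043537
Break-even inflation = 1.043537 − 1 → 4.35%.

4.35%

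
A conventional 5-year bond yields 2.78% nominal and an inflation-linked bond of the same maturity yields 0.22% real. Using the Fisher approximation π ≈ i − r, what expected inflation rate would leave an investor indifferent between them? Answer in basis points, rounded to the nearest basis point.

π ≈ i − r = 2.78% − 0.22% → 256 basis points.

256 basis points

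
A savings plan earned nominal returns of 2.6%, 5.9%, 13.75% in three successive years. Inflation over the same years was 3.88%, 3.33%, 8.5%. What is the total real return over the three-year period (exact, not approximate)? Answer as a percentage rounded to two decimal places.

Nominal growth factor = 1.0260 × 1.0590 × 1.1375 = 1.235932
Price-level growth factor = 1.0388 × 1.0333 × 1.0850 = 1.164630
Real growth factor = 1.235932 / 1.164630 = 1.061223
Total real return = 1.061223 − 1 → 6.12%.

6.12%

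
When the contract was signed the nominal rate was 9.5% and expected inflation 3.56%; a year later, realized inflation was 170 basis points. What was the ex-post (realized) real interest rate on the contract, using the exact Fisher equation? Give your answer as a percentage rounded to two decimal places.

7.67%

Ex-post: (1 + 0.0950)/(1 + 0.0170) − 1 = 7.6696%
So the realized real rate is 7.67%.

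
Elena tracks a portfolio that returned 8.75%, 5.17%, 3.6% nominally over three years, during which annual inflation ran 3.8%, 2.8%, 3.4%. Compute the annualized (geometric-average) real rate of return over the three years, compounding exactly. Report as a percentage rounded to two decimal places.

Compound the nominal returns: 1.0875 × 1.0517 × 1.0360 = 1.18489781.
Compound inflation: 1.0380 × 1.0280 × 1.0340 = 1.10334418.
Deflate: 1.18489781 / 1.10334418 = 1.07391495.
Annualized real rate = 1.07391495^(1/3) − 1 = 2.4055% → 2.41%.

2.41%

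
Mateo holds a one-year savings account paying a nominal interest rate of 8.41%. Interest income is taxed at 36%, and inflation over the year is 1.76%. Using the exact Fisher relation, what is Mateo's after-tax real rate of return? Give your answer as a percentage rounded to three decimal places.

3.560%

After-tax nominal return = 8.41% × (1 − 0.36) = 5.3824%.
1 + r = 1.053824 / 1.01760 = 1.035597
After-tax real rate = 1.035597 − 1 → 3.560%.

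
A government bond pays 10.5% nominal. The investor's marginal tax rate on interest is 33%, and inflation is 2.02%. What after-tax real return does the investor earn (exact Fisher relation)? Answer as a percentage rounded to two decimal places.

4.92%

After-tax nominal return = 10.5% × (1 − 0.33) = 7.0350%.
1 + r = 1.07035 / 1.02020 = 1.049157
After-tax real rate = 1.049157 − 1 → 4.92%.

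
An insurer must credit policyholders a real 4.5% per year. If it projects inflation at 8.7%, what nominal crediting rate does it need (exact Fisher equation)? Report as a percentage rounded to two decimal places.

(1 + i) = (1 + r)(1 + π) = 1.04500 × 1.08700 = 1.135915
i = 1.135915 − 1, so the required nominal rate is 13.59%.

13.59%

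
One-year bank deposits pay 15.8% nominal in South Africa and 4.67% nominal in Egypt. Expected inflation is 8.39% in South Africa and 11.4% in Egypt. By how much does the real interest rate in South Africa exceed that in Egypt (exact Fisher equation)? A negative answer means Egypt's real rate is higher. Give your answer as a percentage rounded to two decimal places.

12.88%

South Africa: (1 + 0.1580)/(1 + 0.0839) − 1 = 6.8364%
Egypt: (1 + 0.0467)/(1 + 0.1140) − 1 = -6.0413%
Differential = 6.8364% − (-6.0413%) = 12.8777% → 12.88%.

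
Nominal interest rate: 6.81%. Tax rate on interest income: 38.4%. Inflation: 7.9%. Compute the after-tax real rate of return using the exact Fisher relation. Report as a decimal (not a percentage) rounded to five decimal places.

-0.03434

After-tax nominal return = 6.81% × (1 − 0.384) = 4.19496%.
1 + r = 1.0419496 / 1.07900 = 0.965662
After-tax real rate = 0.965662 − 1 → -0.03434.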